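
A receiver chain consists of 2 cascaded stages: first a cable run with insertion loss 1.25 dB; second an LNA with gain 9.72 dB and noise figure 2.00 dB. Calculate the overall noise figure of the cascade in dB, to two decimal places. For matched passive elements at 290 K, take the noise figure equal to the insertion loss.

3.25 dB

Convert to linear (a loss of L dB is a gain of −L dB): F_i = 10^(NF_i/10), G_i = 10^(G_i,dB/10)
  Stage 1: F_1 = 10^(1.25/10) = 1.334, G_1 = 10^(−1.25/10) = 0.7499
  Stage 2: F_2 = 10^(2.00/10) = 1.585, G_2 = 10^(9.72/10) = 9.376
Friis cascade:
  F = 1.334 + (1.585 − 1)/0.7499 = 2.113
NF = 10 log₁₀(2.113) = 3.25 dB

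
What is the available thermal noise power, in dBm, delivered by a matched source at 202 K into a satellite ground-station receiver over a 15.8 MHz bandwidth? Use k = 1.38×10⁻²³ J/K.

−103.6 dBm

P_n = kTB = 1.38×10⁻²³ × 202 × 1.58×10⁷ = 4.40×10⁻¹⁴ W
In dBm: 10 log₁₀(4.40×10⁻¹⁴ / 10⁻³) = −103.6 dBm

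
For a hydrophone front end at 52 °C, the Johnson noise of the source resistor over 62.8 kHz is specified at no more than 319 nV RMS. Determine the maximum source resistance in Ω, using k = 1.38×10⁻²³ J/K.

90.3 Ω

T = 52 °C + 273.15 = 325.15 K
Johnson–Nyquist: V_n = √(4kTRB) ⇒ R = V_n² / (4kTB)
4kTB = 4 × 1.38×10⁻²³ × 325.15 × 6.28×10⁴ = 1.13×10⁻¹⁵
R = (3.19×10⁻⁷)² / 1.13×10⁻¹⁵ = 9.03×10¹ Ω = 90.3 Ω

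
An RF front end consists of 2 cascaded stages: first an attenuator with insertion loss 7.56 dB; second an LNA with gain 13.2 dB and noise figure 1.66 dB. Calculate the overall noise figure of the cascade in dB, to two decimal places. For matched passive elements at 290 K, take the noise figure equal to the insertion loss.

9.22 dB

Convert to linear (a loss of L dB is a gain of −L dB): F_i = 10^(NF_i/10), G_i = 10^(G_i,dB/10)
  Stage 1: F_1 = 10^(7.56/10) = 5.702, G_1 = 10^(−7.56/10) = 0.1754
  Stage 2: F_2 = 10^(1.66/10) = 1.466, G_2 = 10^(13.2/10) = 20.89
Friis cascade:
  F = 5.702 + (1.466 − 1)/0.1754 = 8.356
NF = 10 log₁₀(8.356) = 9.22 dB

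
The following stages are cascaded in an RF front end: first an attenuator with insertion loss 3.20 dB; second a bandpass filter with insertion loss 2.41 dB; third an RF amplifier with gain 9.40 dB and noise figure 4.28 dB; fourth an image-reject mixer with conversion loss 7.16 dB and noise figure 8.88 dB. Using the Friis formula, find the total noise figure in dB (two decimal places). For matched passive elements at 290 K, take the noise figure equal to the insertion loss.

10.99 dB

Convert to linear (a loss of L dB is a gain of −L dB): F_i = 10^(NF_i/10), G_i = 10^(G_i,dB/10)
  Stage 1: F_1 = 10^(3.20/10) = 2.089, G_1 = 10^(−3.20/10) = 0.4786
  Stage 2: F_2 = 10^(2.41/10) = 1.742, G_2 = 10^(−2.41/10) = 0.5741
  Stage 3: F_3 = 10^(4.28/10) = 2.679, G_3 = 10^(9.40/10) = 8.710
  Stage 4: F_4 = 10^(8.88/10) = 7.727, G_4 = 10^(−7.16/10) = 0.1923
Friis cascade:
  F = 2.089 + (1.742 − 1)/0.4786 + (2.679 − 1)/0.2748 + (7.727 − 1)/2.393 = 12.56
NF = 10 log₁₀(12.56) = 10.99 dB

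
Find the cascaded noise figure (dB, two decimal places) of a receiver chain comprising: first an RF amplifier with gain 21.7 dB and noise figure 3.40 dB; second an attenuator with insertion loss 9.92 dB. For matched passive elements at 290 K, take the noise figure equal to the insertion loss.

Convert to linear (a loss of L dB is a gain of −L dB): F_i = 10^(NF_i/10), G_i = 10^(G_i,dB/10)
  Stage 1: F_1 = 10^(3.40/10) = 2.188, G_1 = 10^(21.7/10) = 147.9
  Stage 2: F_2 = 10^(9.92/10) = 9.817, G_2 = 10^(−9.92/10) = 0.1019
Friis cascade:
  F = 2.188 + (9.817 − 1)/147.9 = 2.247
NF = 10 log₁₀(2.247) = 3.52 dB

3.52 dB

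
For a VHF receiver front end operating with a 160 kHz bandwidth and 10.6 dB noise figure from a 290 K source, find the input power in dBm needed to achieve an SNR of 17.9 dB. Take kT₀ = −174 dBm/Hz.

−93.5 dBm

Sensitivity = −174 + 10 log₁₀(B) + NF + SNR_min
= −174 + 52.04 + 10.6 + 17.9
= −93.46 dBm → −93.5 dBm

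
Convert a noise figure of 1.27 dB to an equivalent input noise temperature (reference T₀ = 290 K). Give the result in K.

F = 10^(1.27/10) = 1.33968
T_e = (F − 1)·T₀ = (1.33968 − 1) × 290 = 98.5 K

98.5 K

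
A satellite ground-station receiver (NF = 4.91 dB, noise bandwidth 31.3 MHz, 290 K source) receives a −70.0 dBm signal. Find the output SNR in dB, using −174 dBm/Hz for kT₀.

Noise floor: N = −174 + 10 log₁₀(B) + NF
10 log₁₀(3.13×10⁷) = 74.96 dB
N = −174 + 74.96 + 4.91 = −94.13 dBm
SNR = P_sig − N = −70.0 − (−94.13) = 24.13 dB → 24.1 dB

24.1 dB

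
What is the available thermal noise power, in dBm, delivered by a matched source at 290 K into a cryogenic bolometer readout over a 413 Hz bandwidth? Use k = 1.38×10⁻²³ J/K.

−147.8 dBm

P_n = kTB = 1.38×10⁻²³ × 290 × 4.13×10² = 1.65×10⁻¹⁸ W
In dBm: 10 log₁₀(1.65×10⁻¹⁸ / 10⁻³) = −147.8 dBm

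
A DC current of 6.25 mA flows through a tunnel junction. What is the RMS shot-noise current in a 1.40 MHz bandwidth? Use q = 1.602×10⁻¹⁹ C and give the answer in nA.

I_n = √(2qI·B)
2qI·B = 2 × 1.602×10⁻¹⁹ × 6.25×10⁻³ × 1.40×10⁶ = 2.80×10⁻¹⁵ A²
I_n = √(2.80×10⁻¹⁵) = 5.29×10⁻⁸ A = 52.9 nA

52.9 nA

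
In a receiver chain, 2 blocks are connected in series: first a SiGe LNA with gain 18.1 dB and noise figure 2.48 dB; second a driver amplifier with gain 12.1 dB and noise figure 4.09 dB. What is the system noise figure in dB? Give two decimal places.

2.54 dB

Convert to linear (a loss of L dB is a gain of −L dB): F_i = 10^(NF_i/10), G_i = 10^(G_i,dB/10)
  Stage 1: F_1 = 10^(2.48/10) = 1.770, G_1 = 10^(18.1/10) = 64.57
  Stage 2: F_2 = 10^(4.09/10) = 2.564, G_2 = 10^(12.1/10) = 16.22
Friis cascade:
  F = 1.770 + (2.564 − 1)/64.57 = 1.794
NF = 10 log₁₀(1.794) = 2.54 dB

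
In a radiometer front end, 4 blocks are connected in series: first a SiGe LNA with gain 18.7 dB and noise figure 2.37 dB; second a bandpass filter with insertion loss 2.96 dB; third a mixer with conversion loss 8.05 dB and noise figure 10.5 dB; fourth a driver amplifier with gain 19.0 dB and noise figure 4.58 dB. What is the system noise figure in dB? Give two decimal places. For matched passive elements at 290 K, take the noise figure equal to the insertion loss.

Convert to linear (a loss of L dB is a gain of −L dB): F_i = 10^(NF_i/10), G_i = 10^(G_i,dB/10)
  Stage 1: F_1 = 10^(2.37/10) = 1.726, G_1 = 10^(18.7/10) = 74.13
  Stage 2: F_2 = 10^(2.96/10) = 1.977, G_2 = 10^(−2.96/10) = 0.5058
  Stage 3: F_3 = 10^(10.5/10) = 11.22, G_3 = 10^(−8.05/10) = 0.1567
  Stage 4: F_4 = 10^(4.58/10) = 2.871, G_4 = 10^(19.0/10) = 79.43
Friis cascade:
  F = 1.726 + (1.977 − 1)/74.13 + (11.22 − 1)/37.50 + (2.871 − 1)/5.875 = 2.330
NF = 10 log₁₀(2.330) = 3.67 dB

3.67 dB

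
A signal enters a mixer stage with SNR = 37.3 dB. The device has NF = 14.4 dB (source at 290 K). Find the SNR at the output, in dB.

22.9 dB

By definition F = SNR_in/SNR_out, so in dB: SNR_out = SNR_in − NF
SNR_out = 37.3 − 14.4 = 22.9 dB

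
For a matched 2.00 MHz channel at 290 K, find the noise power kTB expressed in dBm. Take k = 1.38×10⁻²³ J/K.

−111.0 dBm

P_n = kTB = 1.38×10⁻²³ × 290 × 2.00×10⁶ = 8.00×10⁻¹⁵ W
In dBm: 10 log₁₀(8.00×10⁻¹⁵ / 10⁻³) = −111.0 dBm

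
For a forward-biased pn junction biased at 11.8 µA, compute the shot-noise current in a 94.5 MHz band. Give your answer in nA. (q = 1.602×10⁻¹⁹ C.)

18.9 nA

I_n = √(2qI·B)
2qI·B = 2 × 1.602×10⁻¹⁹ × 1.18×10⁻⁵ × 9.45×10⁷ = 3.57×10⁻¹⁶ A²
I_n = √(3.57×10⁻¹⁶) = 1.89×10⁻⁸ A = 18.9 nA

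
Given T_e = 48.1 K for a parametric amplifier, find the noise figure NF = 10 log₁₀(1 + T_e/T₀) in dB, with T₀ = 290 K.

F = 1 + T_e/T₀ = 1 + 48.1/290 = 1.16586
NF = 10 log₁₀(1.16586) = 0.666 dB

0.666 dB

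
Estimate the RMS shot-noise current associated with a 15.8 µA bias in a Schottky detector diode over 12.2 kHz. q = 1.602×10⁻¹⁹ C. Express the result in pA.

249 pA

I_n = √(2qI·B)
2qI·B = 2 × 1.602×10⁻¹⁹ × 1.58×10⁻⁵ × 1.22×10⁴ = 6.18×10⁻²⁰ A²
I_n = √(6.18×10⁻²⁰) = 2.49×10⁻¹⁰ A = 249 pA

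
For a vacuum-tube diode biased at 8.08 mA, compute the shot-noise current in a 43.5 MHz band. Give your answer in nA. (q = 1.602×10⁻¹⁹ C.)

336 nA

I_n = √(2qI·B)
2qI·B = 2 × 1.602×10⁻¹⁹ × 8.08×10⁻³ × 4.35×10⁷ = 1.13×10⁻¹³ A²
I_n = √(1.13×10⁻¹³) = 3.36×10⁻⁷ A = 336 nA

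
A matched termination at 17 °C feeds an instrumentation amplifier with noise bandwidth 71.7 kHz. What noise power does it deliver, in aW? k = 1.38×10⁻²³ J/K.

T = 17 °C + 273.15 = 290.15 K
P_n = kTB = 1.38×10⁻²³ × 290.15 × 7.17×10⁴ = 2.87×10⁻¹⁶ W = 287 aW

287 aW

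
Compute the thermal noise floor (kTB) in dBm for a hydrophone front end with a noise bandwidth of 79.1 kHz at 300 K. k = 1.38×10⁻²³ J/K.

−124.8 dBm

P_n = kTB = 1.38×10⁻²³ × 300 × 7.91×10⁴ = 3.27×10⁻¹⁶ W
In dBm: 10 log₁₀(3.27×10⁻¹⁶ / 10⁻³) = −124.8 dBm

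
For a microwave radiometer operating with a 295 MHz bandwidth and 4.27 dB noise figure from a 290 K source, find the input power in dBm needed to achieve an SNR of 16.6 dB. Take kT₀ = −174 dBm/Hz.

−68.4 dBm

Sensitivity = −174 + 10 log₁₀(B) + NF + SNR_min
= −174 + 84.7 + 4.27 + 16.6
= −68.43 dBm → −68.4 dBm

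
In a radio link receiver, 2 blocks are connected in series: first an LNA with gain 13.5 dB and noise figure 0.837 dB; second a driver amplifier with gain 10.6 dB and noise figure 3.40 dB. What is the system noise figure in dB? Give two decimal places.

1.02 dB

Convert to linear (a loss of L dB is a gain of −L dB): F_i = 10^(NF_i/10), G_i = 10^(G_i,dB/10)
  Stage 1: F_1 = 10^(0.837/10) = 1.213, G_1 = 10^(13.5/10) = 22.39
  Stage 2: F_2 = 10^(3.40/10) = 2.188, G_2 = 10^(10.6/10) = 11.48
Friis cascade:
  F = 1.213 + (2.188 − 1)/22.39 = 1.266
NF = 10 log₁₀(1.266) = 1.02 dB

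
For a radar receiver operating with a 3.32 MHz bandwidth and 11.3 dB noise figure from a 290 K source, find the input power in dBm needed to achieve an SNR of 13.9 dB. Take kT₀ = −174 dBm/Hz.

Sensitivity = −174 + 10 log₁₀(B) + NF + SNR_min
= −174 + 65.21 + 11.3 + 13.9
= −83.59 dBm → −83.6 dBm

−83.6 dBm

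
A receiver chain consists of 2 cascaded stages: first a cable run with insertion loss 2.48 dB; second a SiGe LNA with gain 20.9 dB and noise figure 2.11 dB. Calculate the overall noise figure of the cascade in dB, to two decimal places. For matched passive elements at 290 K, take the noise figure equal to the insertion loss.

Convert to linear (a loss of L dB is a gain of −L dB): F_i = 10^(NF_i/10), G_i = 10^(G_i,dB/10)
  Stage 1: F_1 = 10^(2.48/10) = 1.770, G_1 = 10^(−2.48/10) = 0.5649
  Stage 2: F_2 = 10^(2.11/10) = 1.626, G_2 = 10^(20.9/10) = 123.0
Friis cascade:
  F = 1.770 + (1.626 − 1)/0.5649 = 2.877
NF = 10 log₁₀(2.877) = 4.59 dB

4.59 dB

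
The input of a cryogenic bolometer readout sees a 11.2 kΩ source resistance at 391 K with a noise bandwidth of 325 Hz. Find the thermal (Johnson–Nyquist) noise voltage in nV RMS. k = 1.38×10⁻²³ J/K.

V_n = √(4kTRB)
4kTRB = 4 × 1.38×10⁻²³ × 391 × 1.12×10⁴ × 3.25×10² = 7.86×10⁻¹⁴ V²
V_n = √(7.86×10⁻¹⁴) = 2.80×10⁻⁷ V = 280 nV

280 nV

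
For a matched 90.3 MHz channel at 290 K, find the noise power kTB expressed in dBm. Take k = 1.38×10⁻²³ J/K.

P_n = kTB = 1.38×10⁻²³ × 290 × 9.03×10⁷ = 3.61×10⁻¹³ W
In dBm: 10 log₁₀(3.61×10⁻¹³ / 10⁻³) = −94.4 dBm

−94.4 dBm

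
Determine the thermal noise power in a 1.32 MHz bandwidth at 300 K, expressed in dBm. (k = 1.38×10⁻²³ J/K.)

P_n = kTB = 1.38×10⁻²³ × 300 × 1.32×10⁶ = 5.46×10⁻¹⁵ W
In dBm: 10 log₁₀(5.46×10⁻¹⁵ / 10⁻³) = −112.6 dBm

−112.6 dBm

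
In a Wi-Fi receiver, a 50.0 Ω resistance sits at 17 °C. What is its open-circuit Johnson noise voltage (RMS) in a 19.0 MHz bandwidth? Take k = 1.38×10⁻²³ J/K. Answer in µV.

T = 17 °C + 273.15 = 290.15 K
V_n = √(4kTRB)
4kTRB = 4 × 1.38×10⁻²³ × 290.15 × 5.00×10¹ × 1.90×10⁷ = 1.52×10⁻¹¹ V²
V_n = √(1.52×10⁻¹¹) = 3.90×10⁻⁶ V = 3.90 µV

3.90 µV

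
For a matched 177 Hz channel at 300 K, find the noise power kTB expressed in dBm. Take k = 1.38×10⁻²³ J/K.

−151.4 dBm

P_n = kTB = 1.38×10⁻²³ × 300 × 1.77×10² = 7.33×10⁻¹⁹ W
In dBm: 10 log₁₀(7.33×10⁻¹⁹ / 10⁻³) = −151.4 dBm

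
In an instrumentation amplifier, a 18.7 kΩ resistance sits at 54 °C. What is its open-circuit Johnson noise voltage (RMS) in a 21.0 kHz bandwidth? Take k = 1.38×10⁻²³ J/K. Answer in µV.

T = 54 °C + 273.15 = 327.15 K
V_n = √(4kTRB)
4kTRB = 4 × 1.38×10⁻²³ × 327.15 × 1.87×10⁴ × 2.10×10⁴ = 7.09×10⁻¹² V²
V_n = √(7.09×10⁻¹²) = 2.66×10⁻⁶ V = 2.66 µV

2.66 µV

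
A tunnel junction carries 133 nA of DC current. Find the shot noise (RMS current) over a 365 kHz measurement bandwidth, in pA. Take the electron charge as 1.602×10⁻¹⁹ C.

I_n = √(2qI·B)
2qI·B = 2 × 1.602×10⁻¹⁹ × 1.33×10⁻⁷ × 3.65×10⁵ = 1.56×10⁻²⁰ A²
I_n = √(1.56×10⁻²⁰) = 1.25×10⁻¹⁰ A = 125 pA

125 pA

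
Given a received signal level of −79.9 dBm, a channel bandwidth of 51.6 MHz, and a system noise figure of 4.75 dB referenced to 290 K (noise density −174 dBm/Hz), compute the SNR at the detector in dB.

Noise floor: N = −174 + 10 log₁₀(B) + NF
10 log₁₀(5.16×10⁷) = 77.13 dB
N = −174 + 77.13 + 4.75 = −92.12 dBm
SNR = P_sig − N = −79.9 − (−92.12) = 12.22 dB → 12.2 dB

12.2 dB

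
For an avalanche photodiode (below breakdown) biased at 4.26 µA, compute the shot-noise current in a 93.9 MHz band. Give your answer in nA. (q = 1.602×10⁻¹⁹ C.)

I_n = √(2qI·B)
2qI·B = 2 × 1.602×10⁻¹⁹ × 4.26×10⁻⁶ × 9.39×10⁷ = 1.28×10⁻¹⁶ A²
I_n = √(1.28×10⁻¹⁶) = 1.13×10⁻⁸ A = 11.3 nA

11.3 nA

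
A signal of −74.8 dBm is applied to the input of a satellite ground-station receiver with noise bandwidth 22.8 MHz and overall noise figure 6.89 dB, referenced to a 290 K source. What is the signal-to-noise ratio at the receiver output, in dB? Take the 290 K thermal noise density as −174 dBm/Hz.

Noise floor: N = −174 + 10 log₁₀(B) + NF
10 log₁₀(2.28×10⁷) = 73.58 dB
N = −174 + 73.58 + 6.89 = −93.53 dBm
SNR = P_sig − N = −74.8 − (−93.53) = 18.73 dB → 18.7 dB

18.7 dB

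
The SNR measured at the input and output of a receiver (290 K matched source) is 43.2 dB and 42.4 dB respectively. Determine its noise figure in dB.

0.8 dB

NF (dB) = SNR_in(dB) − SNR_out(dB) when the source is at T₀
NF = 43.2 − 42.4 = 0.8 dB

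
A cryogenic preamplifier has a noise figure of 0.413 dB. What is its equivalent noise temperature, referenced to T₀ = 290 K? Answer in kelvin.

F = 10^(0.413/10) = 1.09977
T_e = (F − 1)·T₀ = (1.09977 − 1) × 290 = 28.9 K

28.9 K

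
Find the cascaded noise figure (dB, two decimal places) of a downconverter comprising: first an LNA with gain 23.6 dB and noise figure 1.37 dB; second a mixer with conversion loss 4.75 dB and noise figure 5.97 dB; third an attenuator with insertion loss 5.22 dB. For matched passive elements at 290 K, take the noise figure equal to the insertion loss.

1.50 dB

Convert to linear (a loss of L dB is a gain of −L dB): F_i = 10^(NF_i/10), G_i = 10^(G_i,dB/10)
  Stage 1: F_1 = 10^(1.37/10) = 1.371, G_1 = 10^(23.6/10) = 229.1
  Stage 2: F_2 = 10^(5.97/10) = 3.954, G_2 = 10^(−4.75/10) = 0.3350
  Stage 3: F_3 = 10^(5.22/10) = 3.327, G_3 = 10^(−5.22/10) = 0.3006
Friis cascade:
  F = 1.371 + (3.954 − 1)/229.1 + (3.327 − 1)/76.74 = 1.414
NF = 10 log₁₀(1.414) = 1.50 dB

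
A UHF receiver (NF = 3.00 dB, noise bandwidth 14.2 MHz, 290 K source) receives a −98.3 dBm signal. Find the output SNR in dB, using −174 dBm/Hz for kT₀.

Noise floor: N = −174 + 10 log₁₀(B) + NF
10 log₁₀(1.42×10⁷) = 71.52 dB
N = −174 + 71.52 + 3.00 = −99.48 dBm
SNR = P_sig − N = −98.3 − (−99.48) = 1.18 dB → 1.2 dB

1.2 dB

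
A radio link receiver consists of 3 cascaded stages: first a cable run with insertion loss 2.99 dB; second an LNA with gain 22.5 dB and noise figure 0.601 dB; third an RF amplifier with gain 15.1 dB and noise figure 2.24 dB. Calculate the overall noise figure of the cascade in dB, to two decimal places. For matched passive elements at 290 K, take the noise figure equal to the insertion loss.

Convert to linear (a loss of L dB is a gain of −L dB): F_i = 10^(NF_i/10), G_i = 10^(G_i,dB/10)
  Stage 1: F_1 = 10^(2.99/10) = 1.991, G_1 = 10^(−2.99/10) = 0.5023
  Stage 2: F_2 = 10^(0.601/10) = 1.148, G_2 = 10^(22.5/10) = 177.8
  Stage 3: F_3 = 10^(2.24/10) = 1.675, G_3 = 10^(15.1/10) = 32.36
Friis cascade:
  F = 1.991 + (1.148 − 1)/0.5023 + (1.675 − 1)/89.33 = 2.294
NF = 10 log₁₀(2.294) = 3.61 dB

3.61 dB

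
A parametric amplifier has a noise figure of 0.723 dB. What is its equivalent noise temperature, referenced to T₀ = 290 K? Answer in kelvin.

F = 10^(0.723/10) = 1.18114
T_e = (F − 1)·T₀ = (1.18114 − 1) × 290 = 52.5 K

52.5 K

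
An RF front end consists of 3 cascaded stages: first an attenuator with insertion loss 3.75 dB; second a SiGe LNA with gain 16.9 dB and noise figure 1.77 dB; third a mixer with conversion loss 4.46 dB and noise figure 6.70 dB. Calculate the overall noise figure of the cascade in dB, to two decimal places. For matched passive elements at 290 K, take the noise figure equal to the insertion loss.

Convert to linear (a loss of L dB is a gain of −L dB): F_i = 10^(NF_i/10), G_i = 10^(G_i,dB/10)
  Stage 1: F_1 = 10^(3.75/10) = 2.371, G_1 = 10^(−3.75/10) = 0.4217
  Stage 2: F_2 = 10^(1.77/10) = 1.503, G_2 = 10^(16.9/10) = 48.98
  Stage 3: F_3 = 10^(6.70/10) = 4.677, G_3 = 10^(−4.46/10) = 0.3581
Friis cascade:
  F = 2.371 + (1.503 − 1)/0.4217 + (4.677 − 1)/20.65 = 3.743
NF = 10 log₁₀(3.743) = 5.73 dB

5.73 dB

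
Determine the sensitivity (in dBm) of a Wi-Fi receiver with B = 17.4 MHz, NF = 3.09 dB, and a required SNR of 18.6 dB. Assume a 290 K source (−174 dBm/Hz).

Sensitivity = −174 + 10 log₁₀(B) + NF + SNR_min
= −174 + 72.41 + 3.09 + 18.6
= −79.90 dBm → −79.9 dBm

−79.9 dBm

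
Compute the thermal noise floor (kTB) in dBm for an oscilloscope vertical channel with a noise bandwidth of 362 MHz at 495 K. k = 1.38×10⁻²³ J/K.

−86.1 dBm

P_n = kTB = 1.38×10⁻²³ × 495 × 3.62×10⁸ = 2.47×10⁻¹² W
In dBm: 10 log₁₀(2.47×10⁻¹² / 10⁻³) = −86.1 dBm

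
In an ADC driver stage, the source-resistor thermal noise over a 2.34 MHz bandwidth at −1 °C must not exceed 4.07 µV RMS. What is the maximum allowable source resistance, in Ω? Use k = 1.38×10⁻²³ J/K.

T = −1 °C + 273.15 = 272.15 K
Johnson–Nyquist: V_n = √(4kTRB) ⇒ R = V_n² / (4kTB)
4kTB = 4 × 1.38×10⁻²³ × 272.15 × 2.34×10⁶ = 3.52×10⁻¹⁴
R = (4.07×10⁻⁶)² / 3.52×10⁻¹⁴ = 4.71×10² Ω = 471 Ω

471 Ω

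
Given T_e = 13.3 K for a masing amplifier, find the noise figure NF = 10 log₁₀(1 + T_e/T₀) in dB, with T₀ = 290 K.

F = 1 + T_e/T₀ = 1 + 13.3/290 = 1.04586
NF = 10 log₁₀(1.04586) = 0.195 dB

0.195 dB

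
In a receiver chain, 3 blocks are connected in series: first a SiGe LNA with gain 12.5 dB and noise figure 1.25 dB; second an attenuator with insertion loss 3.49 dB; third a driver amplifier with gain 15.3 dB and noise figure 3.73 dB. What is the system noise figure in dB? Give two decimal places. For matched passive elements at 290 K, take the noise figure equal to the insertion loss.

Convert to linear (a loss of L dB is a gain of −L dB): F_i = 10^(NF_i/10), G_i = 10^(G_i,dB/10)
  Stage 1: F_1 = 10^(1.25/10) = 1.334, G_1 = 10^(12.5/10) = 17.78
  Stage 2: F_2 = 10^(3.49/10) = 2.234, G_2 = 10^(−3.49/10) = 0.4477
  Stage 3: F_3 = 10^(3.73/10) = 2.360, G_3 = 10^(15.3/10) = 33.88
Friis cascade:
  F = 1.334 + (2.234 − 1)/17.78 + (2.360 − 1)/7.962 = 1.574
NF = 10 log₁₀(1.574) = 1.97 dB

1.97 dB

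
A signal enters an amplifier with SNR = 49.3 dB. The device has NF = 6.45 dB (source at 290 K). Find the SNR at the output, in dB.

By definition F = SNR_in/SNR_out, so in dB: SNR_out = SNR_in − NF
SNR_out = 49.3 − 6.45 = 42.85 dB

42.85 dB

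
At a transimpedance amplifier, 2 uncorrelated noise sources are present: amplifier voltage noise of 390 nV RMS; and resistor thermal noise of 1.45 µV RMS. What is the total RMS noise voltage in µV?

Uncorrelated sources add in power (mean-square): V_tot = √(ΣV_i²)
V_tot = √[(3.90×10⁻⁷)² + (1.45×10⁻⁶)²] = 1.50×10⁻⁶ V = 1.50 µV

1.50 µV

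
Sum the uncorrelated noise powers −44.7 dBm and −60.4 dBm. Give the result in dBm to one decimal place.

Convert to linear, add, convert back:
P₁ = 3.39×10⁻⁸ W, P₂ = 9.12×10⁻¹⁰ W
P_tot = 3.48×10⁻⁸ W → 10 log₁₀(P_tot / 10⁻³) = −44.6 dBm

−44.6 dBm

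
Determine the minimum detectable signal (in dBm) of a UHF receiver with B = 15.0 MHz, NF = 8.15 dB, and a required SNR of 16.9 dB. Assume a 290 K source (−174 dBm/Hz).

−77.2 dBm

Sensitivity = −174 + 10 log₁₀(B) + NF + SNR_min
= −174 + 71.76 + 8.15 + 16.9
= −77.19 dBm → −77.2 dBm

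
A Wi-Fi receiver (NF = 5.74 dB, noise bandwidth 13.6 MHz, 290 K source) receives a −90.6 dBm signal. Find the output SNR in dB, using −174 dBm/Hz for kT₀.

6.3 dB

Noise floor: N = −174 + 10 log₁₀(B) + NF
10 log₁₀(1.36×10⁷) = 71.34 dB
N = −174 + 71.34 + 5.74 = −96.92 dBm
SNR = P_sig − N = −90.6 − (−96.92) = 6.32 dB → 6.3 dB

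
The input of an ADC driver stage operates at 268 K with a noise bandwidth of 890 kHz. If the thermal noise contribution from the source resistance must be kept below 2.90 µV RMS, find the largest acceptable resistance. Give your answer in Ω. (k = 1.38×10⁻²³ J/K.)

Johnson–Nyquist: V_n = √(4kTRB) ⇒ R = V_n² / (4kTB)
4kTB = 4 × 1.38×10⁻²³ × 268 × 8.90×10⁵ = 1.32×10⁻¹⁴
R = (2.90×10⁻⁶)² / 1.32×10⁻¹⁴ = 6.39×10² Ω = 639 Ω

639 Ω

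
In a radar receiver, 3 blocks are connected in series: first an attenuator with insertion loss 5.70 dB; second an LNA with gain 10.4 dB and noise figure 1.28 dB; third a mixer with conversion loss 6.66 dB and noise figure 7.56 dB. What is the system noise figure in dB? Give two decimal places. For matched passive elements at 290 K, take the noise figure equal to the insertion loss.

8.18 dB

Convert to linear (a loss of L dB is a gain of −L dB): F_i = 10^(NF_i/10), G_i = 10^(G_i,dB/10)
  Stage 1: F_1 = 10^(5.70/10) = 3.715, G_1 = 10^(−5.70/10) = 0.2692
  Stage 2: F_2 = 10^(1.28/10) = 1.343, G_2 = 10^(10.4/10) = 10.96
  Stage 3: F_3 = 10^(7.56/10) = 5.702, G_3 = 10^(−6.66/10) = 0.2158
Friis cascade:
  F = 3.715 + (1.343 − 1)/0.2692 + (5.702 − 1)/2.951 = 6.582
NF = 10 log₁₀(6.582) = 8.18 dB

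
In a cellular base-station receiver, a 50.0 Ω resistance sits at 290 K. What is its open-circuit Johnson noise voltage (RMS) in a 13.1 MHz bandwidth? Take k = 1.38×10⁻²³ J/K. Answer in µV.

3.24 µV

V_n = √(4kTRB)
4kTRB = 4 × 1.38×10⁻²³ × 290 × 5.00×10¹ × 1.31×10⁷ = 1.05×10⁻¹¹ V²
V_n = √(1.05×10⁻¹¹) = 3.24×10⁻⁶ V = 3.24 µV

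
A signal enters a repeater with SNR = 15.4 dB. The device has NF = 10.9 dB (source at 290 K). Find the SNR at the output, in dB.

4.5 dB

By definition F = SNR_in/SNR_out, so in dB: SNR_out = SNR_in − NF
SNR_out = 15.4 − 10.9 = 4.5 dB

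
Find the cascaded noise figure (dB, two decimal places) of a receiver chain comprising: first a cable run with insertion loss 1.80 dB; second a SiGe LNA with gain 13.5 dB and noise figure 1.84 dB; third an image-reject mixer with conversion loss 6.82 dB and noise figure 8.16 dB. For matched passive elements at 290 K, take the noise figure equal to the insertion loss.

Convert to linear (a loss of L dB is a gain of −L dB): F_i = 10^(NF_i/10), G_i = 10^(G_i,dB/10)
  Stage 1: F_1 = 10^(1.80/10) = 1.514, G_1 = 10^(−1.80/10) = 0.6607
  Stage 2: F_2 = 10^(1.84/10) = 1.528, G_2 = 10^(13.5/10) = 22.39
  Stage 3: F_3 = 10^(8.16/10) = 6.546, G_3 = 10^(−6.82/10) = 0.2080
Friis cascade:
  F = 1.514 + (1.528 − 1)/0.6607 + (6.546 − 1)/14.79 = 2.687
NF = 10 log₁₀(2.687) = 4.29 dB

4.29 dB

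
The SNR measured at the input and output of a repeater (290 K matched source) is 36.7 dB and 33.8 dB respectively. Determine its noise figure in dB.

2.9 dB

NF (dB) = SNR_in(dB) − SNR_out(dB) when the source is at T₀
NF = 36.7 − 33.8 = 2.9 dB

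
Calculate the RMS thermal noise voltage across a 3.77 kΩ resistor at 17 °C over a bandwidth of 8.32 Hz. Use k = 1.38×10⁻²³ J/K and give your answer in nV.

22.4 nV

T = 17 °C + 273.15 = 290.15 K
V_n = √(4kTRB)
4kTRB = 4 × 1.38×10⁻²³ × 290.15 × 3.77×10³ × 8.32×10⁰ = 5.02×10⁻¹⁶ V²
V_n = √(5.02×10⁻¹⁶) = 2.24×10⁻⁸ V = 22.4 nV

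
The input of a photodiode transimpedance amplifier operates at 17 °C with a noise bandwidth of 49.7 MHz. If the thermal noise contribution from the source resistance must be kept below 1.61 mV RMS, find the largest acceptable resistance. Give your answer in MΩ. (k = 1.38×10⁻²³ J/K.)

3.26 MΩ

T = 17 °C + 273.15 = 290.15 K
Johnson–Nyquist: V_n = √(4kTRB) ⇒ R = V_n² / (4kTB)
4kTB = 4 × 1.38×10⁻²³ × 290.15 × 4.97×10⁷ = 7.96×10⁻¹³
R = (1.61×10⁻³)² / 7.96×10⁻¹³ = 3.26×10⁶ Ω = 3.26 MΩ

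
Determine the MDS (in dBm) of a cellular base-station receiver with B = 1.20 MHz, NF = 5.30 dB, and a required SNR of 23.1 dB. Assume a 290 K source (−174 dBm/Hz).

Sensitivity = −174 + 10 log₁₀(B) + NF + SNR_min
= −174 + 60.79 + 5.30 + 23.1
= −84.81 dBm → −84.8 dBm

−84.8 dBm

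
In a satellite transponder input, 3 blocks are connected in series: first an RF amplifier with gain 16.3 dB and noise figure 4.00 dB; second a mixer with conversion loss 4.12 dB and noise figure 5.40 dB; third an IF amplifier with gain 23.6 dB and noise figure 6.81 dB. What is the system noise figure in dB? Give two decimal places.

4.47 dB

Convert to linear (a loss of L dB is a gain of −L dB): F_i = 10^(NF_i/10), G_i = 10^(G_i,dB/10)
  Stage 1: F_1 = 10^(4.00/10) = 2.512, G_1 = 10^(16.3/10) = 42.66
  Stage 2: F_2 = 10^(5.40/10) = 3.467, G_2 = 10^(−4.12/10) = 0.3873
  Stage 3: F_3 = 10^(6.81/10) = 4.797, G_3 = 10^(23.6/10) = 229.1
Friis cascade:
  F = 2.512 + (3.467 − 1)/42.66 + (4.797 − 1)/16.52 = 2.800
NF = 10 log₁₀(2.800) = 4.47 dB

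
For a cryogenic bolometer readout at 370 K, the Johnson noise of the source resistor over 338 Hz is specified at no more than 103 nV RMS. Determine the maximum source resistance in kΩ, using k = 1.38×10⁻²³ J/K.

Johnson–Nyquist: V_n = √(4kTRB) ⇒ R = V_n² / (4kTB)
4kTB = 4 × 1.38×10⁻²³ × 370 × 3.38×10² = 6.90×10⁻¹⁸
R = (1.03×10⁻⁷)² / 6.90×10⁻¹⁸ = 1.54×10³ Ω = 1.54 kΩ

1.54 kΩ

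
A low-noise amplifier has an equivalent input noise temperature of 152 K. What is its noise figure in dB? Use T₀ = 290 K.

F = 1 + T_e/T₀ = 1 + 152/290 = 1.52414
NF = 10 log₁₀(1.52414) = 1.83 dB

1.83 dB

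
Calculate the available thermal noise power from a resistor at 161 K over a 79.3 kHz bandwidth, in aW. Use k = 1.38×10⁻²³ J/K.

P_n = kTB = 1.38×10⁻²³ × 161 × 7.93×10⁴ = 1.76×10⁻¹⁶ W = 176 aW

176 aW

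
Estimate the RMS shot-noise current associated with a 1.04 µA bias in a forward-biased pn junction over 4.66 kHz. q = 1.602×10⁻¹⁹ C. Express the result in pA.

I_n = √(2qI·B)
2qI·B = 2 × 1.602×10⁻¹⁹ × 1.04×10⁻⁶ × 4.66×10³ = 1.55×10⁻²¹ A²
I_n = √(1.55×10⁻²¹) = 3.94×10⁻¹¹ A = 39.4 pA

39.4 pA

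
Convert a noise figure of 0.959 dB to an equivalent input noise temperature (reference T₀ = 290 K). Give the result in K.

F = 10^(0.959/10) = 1.2471
T_e = (F − 1)·T₀ = (1.2471 − 1) × 290 = 71.7 K

71.7 K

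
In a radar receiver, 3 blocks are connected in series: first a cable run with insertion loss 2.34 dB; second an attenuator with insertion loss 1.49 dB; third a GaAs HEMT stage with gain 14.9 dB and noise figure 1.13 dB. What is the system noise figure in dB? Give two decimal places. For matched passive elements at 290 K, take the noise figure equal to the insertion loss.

Convert to linear (a loss of L dB is a gain of −L dB): F_i = 10^(NF_i/10), G_i = 10^(G_i,dB/10)
  Stage 1: F_1 = 10^(2.34/10) = 1.714, G_1 = 10^(−2.34/10) = 0.5834
  Stage 2: F_2 = 10^(1.49/10) = 1.409, G_2 = 10^(−1.49/10) = 0.7096
  Stage 3: F_3 = 10^(1.13/10) = 1.297, G_3 = 10^(14.9/10) = 30.90
Friis cascade:
  F = 1.714 + (1.409 − 1)/0.5834 + (1.297 − 1)/0.4140 = 3.133
NF = 10 log₁₀(3.133) = 4.96 dB

4.96 dB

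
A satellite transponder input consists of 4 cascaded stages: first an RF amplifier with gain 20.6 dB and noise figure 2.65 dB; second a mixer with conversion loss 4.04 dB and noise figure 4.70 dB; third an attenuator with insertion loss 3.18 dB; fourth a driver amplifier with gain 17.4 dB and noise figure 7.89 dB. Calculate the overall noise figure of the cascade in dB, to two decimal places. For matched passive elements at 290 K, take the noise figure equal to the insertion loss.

Convert to linear (a loss of L dB is a gain of −L dB): F_i = 10^(NF_i/10), G_i = 10^(G_i,dB/10)
  Stage 1: F_1 = 10^(2.65/10) = 1.841, G_1 = 10^(20.6/10) = 114.8
  Stage 2: F_2 = 10^(4.70/10) = 2.951, G_2 = 10^(−4.04/10) = 0.3945
  Stage 3: F_3 = 10^(3.18/10) = 2.080, G_3 = 10^(−3.18/10) = 0.4808
  Stage 4: F_4 = 10^(7.89/10) = 6.152, G_4 = 10^(17.4/10) = 54.95
Friis cascade:
  F = 1.841 + (2.951 − 1)/114.8 + (2.080 − 1)/45.29 + (6.152 − 1)/21.78 = 2.118
NF = 10 log₁₀(2.118) = 3.26 dB

3.26 dB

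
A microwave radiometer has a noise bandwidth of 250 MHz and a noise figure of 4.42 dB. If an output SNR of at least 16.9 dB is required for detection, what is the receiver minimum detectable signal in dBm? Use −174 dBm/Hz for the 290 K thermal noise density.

Sensitivity = −174 + 10 log₁₀(B) + NF + SNR_min
= −174 + 83.98 + 4.42 + 16.9
= −68.70 dBm → −68.7 dBm

−68.7 dBm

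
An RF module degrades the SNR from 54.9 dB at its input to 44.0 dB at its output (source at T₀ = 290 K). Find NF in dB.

NF (dB) = SNR_in(dB) − SNR_out(dB) when the source is at T₀
NF = 54.9 − 44.0 = 10.9 dB

10.9 dB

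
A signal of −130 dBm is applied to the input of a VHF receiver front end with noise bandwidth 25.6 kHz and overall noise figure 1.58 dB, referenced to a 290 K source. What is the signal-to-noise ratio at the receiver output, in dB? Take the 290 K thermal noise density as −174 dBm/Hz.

Noise floor: N = −174 + 10 log₁₀(B) + NF
10 log₁₀(2.56×10⁴) = 44.08 dB
N = −174 + 44.08 + 1.58 = −128.34 dBm
SNR = P_sig − N = −130 − (−128.34) = −1.66 dB → −1.7 dB

−1.7 dB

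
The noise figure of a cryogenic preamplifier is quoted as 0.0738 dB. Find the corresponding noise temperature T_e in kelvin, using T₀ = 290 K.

F = 10^(0.0738/10) = 1.01714
T_e = (F − 1)·T₀ = (1.01714 − 1) × 290 = 4.97 K

4.97 K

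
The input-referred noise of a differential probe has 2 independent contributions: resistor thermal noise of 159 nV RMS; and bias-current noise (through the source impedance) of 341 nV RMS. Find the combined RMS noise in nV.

Uncorrelated sources add in power (mean-square): V_tot = √(ΣV_i²)
V_tot = √[(1.59×10⁻⁷)² + (3.41×10⁻⁷)²] = 3.76×10⁻⁷ V = 376 nV

376 nV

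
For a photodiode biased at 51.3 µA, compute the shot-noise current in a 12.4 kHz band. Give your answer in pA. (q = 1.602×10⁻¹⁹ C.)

I_n = √(2qI·B)
2qI·B = 2 × 1.602×10⁻¹⁹ × 5.13×10⁻⁵ × 1.24×10⁴ = 2.04×10⁻¹⁹ A²
I_n = √(2.04×10⁻¹⁹) = 4.51×10⁻¹⁰ A = 451 pA

451 pA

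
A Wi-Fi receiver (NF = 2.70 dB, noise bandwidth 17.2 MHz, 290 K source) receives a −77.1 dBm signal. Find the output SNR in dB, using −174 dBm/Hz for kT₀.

Noise floor: N = −174 + 10 log₁₀(B) + NF
10 log₁₀(1.72×10⁷) = 72.36 dB
N = −174 + 72.36 + 2.70 = −98.94 dBm
SNR = P_sig − N = −77.1 − (−98.94) = 21.84 dB → 21.8 dB

21.8 dB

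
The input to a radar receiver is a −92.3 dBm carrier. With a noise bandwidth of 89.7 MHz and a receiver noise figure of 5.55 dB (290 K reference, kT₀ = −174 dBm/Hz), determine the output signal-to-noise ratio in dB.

Noise floor: N = −174 + 10 log₁₀(B) + NF
10 log₁₀(8.97×10⁷) = 79.53 dB
N = −174 + 79.53 + 5.55 = −88.92 dBm
SNR = P_sig − N = −92.3 − (−88.92) = −3.38 dB → −3.4 dB

−3.4 dB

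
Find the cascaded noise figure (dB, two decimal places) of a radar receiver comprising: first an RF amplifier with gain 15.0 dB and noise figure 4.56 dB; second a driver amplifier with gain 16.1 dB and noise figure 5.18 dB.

4.67 dB

Convert to linear (a loss of L dB is a gain of −L dB): F_i = 10^(NF_i/10), G_i = 10^(G_i,dB/10)
  Stage 1: F_1 = 10^(4.56/10) = 2.858, G_1 = 10^(15.0/10) = 31.62
  Stage 2: F_2 = 10^(5.18/10) = 3.296, G_2 = 10^(16.1/10) = 40.74
Friis cascade:
  F = 2.858 + (3.296 − 1)/31.62 = 2.930
NF = 10 log₁₀(2.930) = 4.67 dB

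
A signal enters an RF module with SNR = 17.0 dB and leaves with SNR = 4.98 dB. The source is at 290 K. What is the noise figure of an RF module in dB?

12.02 dB

NF (dB) = SNR_in(dB) − SNR_out(dB) when the source is at T₀
NF = 17.0 − 4.98 = 12.02 dB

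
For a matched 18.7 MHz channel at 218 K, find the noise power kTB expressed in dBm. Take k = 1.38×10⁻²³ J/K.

P_n = kTB = 1.38×10⁻²³ × 218 × 1.87×10⁷ = 5.63×10⁻¹⁴ W
In dBm: 10 log₁₀(5.63×10⁻¹⁴ / 10⁻³) = −102.5 dBm

−102.5 dBm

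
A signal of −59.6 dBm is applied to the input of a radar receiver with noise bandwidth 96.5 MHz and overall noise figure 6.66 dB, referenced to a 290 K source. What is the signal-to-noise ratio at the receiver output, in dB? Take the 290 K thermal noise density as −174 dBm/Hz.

27.9 dB

Noise floor: N = −174 + 10 log₁₀(B) + NF
10 log₁₀(9.65×10⁷) = 79.85 dB
N = −174 + 79.85 + 6.66 = −87.49 dBm
SNR = P_sig − N = −59.6 − (−87.49) = 27.89 dB → 27.9 dB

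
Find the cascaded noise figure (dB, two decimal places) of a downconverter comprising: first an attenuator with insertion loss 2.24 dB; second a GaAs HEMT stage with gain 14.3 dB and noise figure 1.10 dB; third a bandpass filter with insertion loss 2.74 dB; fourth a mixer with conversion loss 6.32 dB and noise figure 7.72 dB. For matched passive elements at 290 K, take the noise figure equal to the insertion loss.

Convert to linear (a loss of L dB is a gain of −L dB): F_i = 10^(NF_i/10), G_i = 10^(G_i,dB/10)
  Stage 1: F_1 = 10^(2.24/10) = 1.675, G_1 = 10^(−2.24/10) = 0.5970
  Stage 2: F_2 = 10^(1.10/10) = 1.288, G_2 = 10^(14.3/10) = 26.92
  Stage 3: F_3 = 10^(2.74/10) = 1.879, G_3 = 10^(−2.74/10) = 0.5321
  Stage 4: F_4 = 10^(7.72/10) = 5.916, G_4 = 10^(−6.32/10) = 0.2333
Friis cascade:
  F = 1.675 + (1.288 − 1)/0.5970 + (1.879 − 1)/16.07 + (5.916 − 1)/8.551 = 2.787
NF = 10 log₁₀(2.787) = 4.45 dB

4.45 dB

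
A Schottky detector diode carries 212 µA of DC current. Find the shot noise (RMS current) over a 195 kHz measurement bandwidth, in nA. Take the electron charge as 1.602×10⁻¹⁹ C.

3.64 nA

I_n = √(2qI·B)
2qI·B = 2 × 1.602×10⁻¹⁹ × 2.12×10⁻⁴ × 1.95×10⁵ = 1.32×10⁻¹⁷ A²
I_n = √(1.32×10⁻¹⁷) = 3.64×10⁻⁹ A = 3.64 nA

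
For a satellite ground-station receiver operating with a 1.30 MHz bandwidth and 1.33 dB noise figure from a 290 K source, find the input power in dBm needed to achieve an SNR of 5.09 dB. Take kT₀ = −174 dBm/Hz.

Sensitivity = −174 + 10 log₁₀(B) + NF + SNR_min
= −174 + 61.14 + 1.33 + 5.09
= −106.44 dBm → −106.4 dBm

−106.4 dBm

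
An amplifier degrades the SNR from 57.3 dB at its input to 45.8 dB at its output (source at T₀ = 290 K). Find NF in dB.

NF (dB) = SNR_in(dB) − SNR_out(dB) when the source is at T₀
NF = 57.3 − 45.8 = 11.5 dB

11.5 dB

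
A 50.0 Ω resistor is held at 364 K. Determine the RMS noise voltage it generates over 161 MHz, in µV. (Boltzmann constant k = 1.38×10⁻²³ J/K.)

V_n = √(4kTRB)
4kTRB = 4 × 1.38×10⁻²³ × 364 × 5.00×10¹ × 1.61×10⁸ = 1.62×10⁻¹⁰ V²
V_n = √(1.62×10⁻¹⁰) = 1.27×10⁻⁵ V = 12.7 µV

12.7 µV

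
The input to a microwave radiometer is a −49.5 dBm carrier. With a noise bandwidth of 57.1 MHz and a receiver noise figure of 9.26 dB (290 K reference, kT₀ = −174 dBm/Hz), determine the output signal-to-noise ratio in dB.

37.7 dB

Noise floor: N = −174 + 10 log₁₀(B) + NF
10 log₁₀(5.71×10⁷) = 77.57 dB
N = −174 + 77.57 + 9.26 = −87.17 dBm
SNR = P_sig − N = −49.5 − (−87.17) = 37.67 dB → 37.7 dB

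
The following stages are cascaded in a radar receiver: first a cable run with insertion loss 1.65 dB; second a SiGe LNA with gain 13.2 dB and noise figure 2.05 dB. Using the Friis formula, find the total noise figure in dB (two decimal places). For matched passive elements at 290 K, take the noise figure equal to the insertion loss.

Convert to linear (a loss of L dB is a gain of −L dB): F_i = 10^(NF_i/10), G_i = 10^(G_i,dB/10)
  Stage 1: F_1 = 10^(1.65/10) = 1.462, G_1 = 10^(−1.65/10) = 0.6839
  Stage 2: F_2 = 10^(2.05/10) = 1.603, G_2 = 10^(13.2/10) = 20.89
Friis cascade:
  F = 1.462 + (1.603 − 1)/0.6839 = 2.344
NF = 10 log₁₀(2.344) = 3.70 dB

3.70 dB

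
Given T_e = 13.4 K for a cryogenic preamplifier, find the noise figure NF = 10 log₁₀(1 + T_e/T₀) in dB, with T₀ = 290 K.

F = 1 + T_e/T₀ = 1 + 13.4/290 = 1.04621
NF = 10 log₁₀(1.04621) = 0.196 dB

0.196 dB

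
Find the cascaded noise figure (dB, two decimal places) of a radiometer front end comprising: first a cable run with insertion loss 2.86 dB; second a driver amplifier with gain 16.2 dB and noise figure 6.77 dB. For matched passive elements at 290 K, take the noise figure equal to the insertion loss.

Convert to linear (a loss of L dB is a gain of −L dB): F_i = 10^(NF_i/10), G_i = 10^(G_i,dB/10)
  Stage 1: F_1 = 10^(2.86/10) = 1.932, G_1 = 10^(−2.86/10) = 0.5176
  Stage 2: F_2 = 10^(6.77/10) = 4.753, G_2 = 10^(16.2/10) = 41.69
Friis cascade:
  F = 1.932 + (4.753 − 1)/0.5176 = 9.183
NF = 10 log₁₀(9.183) = 9.63 dB

9.63 dB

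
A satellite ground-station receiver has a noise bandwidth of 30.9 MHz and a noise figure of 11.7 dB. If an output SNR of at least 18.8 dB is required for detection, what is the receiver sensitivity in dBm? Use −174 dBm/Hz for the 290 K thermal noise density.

−68.6 dBm

Sensitivity = −174 + 10 log₁₀(B) + NF + SNR_min
= −174 + 74.9 + 11.7 + 18.8
= −68.6 dBm → −68.6 dBm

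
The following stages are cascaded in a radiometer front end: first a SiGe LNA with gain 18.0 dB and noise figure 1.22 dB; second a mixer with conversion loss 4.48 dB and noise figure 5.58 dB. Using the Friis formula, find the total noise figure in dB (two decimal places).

1.35 dB

Convert to linear (a loss of L dB is a gain of −L dB): F_i = 10^(NF_i/10), G_i = 10^(G_i,dB/10)
  Stage 1: F_1 = 10^(1.22/10) = 1.324, G_1 = 10^(18.0/10) = 63.10
  Stage 2: F_2 = 10^(5.58/10) = 3.614, G_2 = 10^(−4.48/10) = 0.3565
Friis cascade:
  F = 1.324 + (3.614 − 1)/63.10 = 1.366
NF = 10 log₁₀(1.366) = 1.35 dB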